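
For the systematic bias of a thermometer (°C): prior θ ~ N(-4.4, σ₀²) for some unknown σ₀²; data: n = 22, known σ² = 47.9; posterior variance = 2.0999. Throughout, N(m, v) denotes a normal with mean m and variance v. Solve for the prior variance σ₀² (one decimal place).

σ₀² = 59.1

Posterior precision equals prior precision plus data precision: 1/σ_n² = 1/σ₀² + n/σ².
So 1/σ₀² = 1/2.0999 − 22/47.9 = 0.476213 − 0.459290 = 0.016923.
Hence σ₀² = 1/0.016923 ≈ 59.1.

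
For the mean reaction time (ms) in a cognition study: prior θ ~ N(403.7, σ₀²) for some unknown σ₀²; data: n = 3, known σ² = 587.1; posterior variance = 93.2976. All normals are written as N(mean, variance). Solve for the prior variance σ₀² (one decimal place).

Posterior precision equals prior precision plus data precision: 1/σ_n² = 1/σ₀² + n/σ².
So 1/σ₀² = 1/93.2976 − 3/587.1 = 0.010718 − 0.005110 = 0.005608.
Hence σ₀² = 1/0.005608 ≈ 178.3.

σ₀² = 178.3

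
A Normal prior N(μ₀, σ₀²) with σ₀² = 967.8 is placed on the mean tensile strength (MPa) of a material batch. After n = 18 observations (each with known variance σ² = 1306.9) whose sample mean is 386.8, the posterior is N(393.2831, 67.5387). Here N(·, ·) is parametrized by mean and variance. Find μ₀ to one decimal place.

μ₀ = 479.7

The posterior mean is a precision-weighted average: μ_n = (τ₀μ₀ + τ_data·x̄)/(τ₀+τ_data), with τ₀=1/σ₀² and τ_data=n/σ².
Here τ₀ = 1/967.8 = 0.001033 and τ_data = 18/1306.9 = 0.013773, so τ_n = 0.014806.
Rearranging for μ₀: μ₀ = (μ_n·τ_n − τ_data·x̄)/τ₀ = (393.2831·0.014806 − 0.013773·386.8) / 0.001033 = 0.495553/0.001033 ≈ 479.7.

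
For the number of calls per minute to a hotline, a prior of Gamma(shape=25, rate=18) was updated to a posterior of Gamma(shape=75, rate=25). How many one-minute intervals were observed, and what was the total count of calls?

n = 7 one-minute intervals with total 50 calls

A Gamma(α, β) prior (rate parametrization) on a Poisson rate with n observations summing to S gives posterior Gamma(α+S, β+n).
Matching: Σxᵢ = 75 − 25 = 50 and n = 25 − 18 = 7.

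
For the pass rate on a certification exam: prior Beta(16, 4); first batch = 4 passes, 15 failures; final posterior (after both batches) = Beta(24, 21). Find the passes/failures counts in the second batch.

4 passes and 2 failures

Because Beta–binomial updating is additive in the counts, the combined data contributed (α_post−α_prior, β_post−β_prior) successes and failures.
Total across both batches: 24−16=8 passes, 21−4=17 failures.
Subtract the first batch: 8−4=4 passes and 17−15=2 failures.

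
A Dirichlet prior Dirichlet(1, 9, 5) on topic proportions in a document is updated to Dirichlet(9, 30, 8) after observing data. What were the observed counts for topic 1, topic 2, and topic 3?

counts (8, 21, 3)

For a Dirichlet(α) prior with multinomial counts c, the posterior is Dirichlet(α + c) componentwise.
Counts are posterior − prior componentwise: 9−1=8, 30−9=21, 8−5=3.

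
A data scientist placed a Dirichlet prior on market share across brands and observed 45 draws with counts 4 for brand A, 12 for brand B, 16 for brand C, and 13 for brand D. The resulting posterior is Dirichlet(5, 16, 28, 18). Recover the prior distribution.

For a Dirichlet(α) prior with multinomial counts c, the posterior is Dirichlet(α + c) componentwise.
Subtract each count from the matching posterior parameter: 5−4=1, 16−12=4, 28−16=12, 18−13=5.

Dirichlet(1, 4, 12, 5)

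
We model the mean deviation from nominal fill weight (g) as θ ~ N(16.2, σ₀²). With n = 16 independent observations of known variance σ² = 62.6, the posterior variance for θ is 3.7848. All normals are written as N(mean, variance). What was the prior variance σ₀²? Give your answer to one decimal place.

For the Normal–Normal model with known σ², precisions add: τ_n = τ₀ + n/σ².
So 1/σ₀² = 1/3.7848 − 16/62.6 = 0.264215 − 0.255591 = 0.008624.
Hence σ₀² = 1/0.008624 ≈ 116.0.

σ₀² = 116.0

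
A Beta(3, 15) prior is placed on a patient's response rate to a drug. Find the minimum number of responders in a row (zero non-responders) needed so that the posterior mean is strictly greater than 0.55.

After k responders and 0 non-responders the posterior is Beta(3+k, 15), with mean (3+k)/(3+15+k).
Set (3+k)/(18+k) > 0.55 and solve: k > (0.55·18 − 3)/(1 − 0.55) = 15.333.
The smallest integer exceeding 15.333 is 16.

k = 16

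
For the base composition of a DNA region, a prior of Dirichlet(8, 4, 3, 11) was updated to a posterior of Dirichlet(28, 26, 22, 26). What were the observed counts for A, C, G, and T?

For a Dirichlet(α) prior with multinomial counts c, the posterior is Dirichlet(α + c) componentwise.
Counts are posterior − prior componentwise: 28−8=20, 26−4=22, 22−3=19, 26−11=15.

counts (20, 22, 19, 15)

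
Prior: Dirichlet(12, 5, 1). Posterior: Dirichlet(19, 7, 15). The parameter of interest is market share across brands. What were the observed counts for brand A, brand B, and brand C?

For a Dirichlet(α) prior with multinomial counts c, the posterior is Dirichlet(α + c) componentwise.
Counts are posterior − prior componentwise: 19−12=7, 7−5=2, 15−1=14.

counts (7, 2, 14)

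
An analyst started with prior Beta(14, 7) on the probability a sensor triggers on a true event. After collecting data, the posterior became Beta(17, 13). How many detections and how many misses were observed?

3 detections and 6 misses

Beta is conjugate to the binomial likelihood: posterior = Beta(α+s, β+f).
Match parameters: s=17−14=3, f=13−7=6.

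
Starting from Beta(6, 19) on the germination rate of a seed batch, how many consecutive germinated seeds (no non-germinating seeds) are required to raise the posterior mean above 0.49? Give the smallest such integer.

k = 13

After k germinated seeds and 0 non-germinating seeds the posterior is Beta(6+k, 19), with mean (6+k)/(6+19+k).
Set (6+k)/(25+k) > 0.49 and solve: k > (0.49·25 − 6)/(1 − 0.49) = 12.255.
The smallest integer exceeding 12.255 is 13.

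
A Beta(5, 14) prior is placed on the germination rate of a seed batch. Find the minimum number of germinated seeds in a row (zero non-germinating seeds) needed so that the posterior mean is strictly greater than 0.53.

k = 11

After k germinated seeds and 0 non-germinating seeds the posterior is Beta(5+k, 14), with mean (5+k)/(5+14+k).
Set (5+k)/(19+k) > 0.53 and solve: k > (0.53·19 − 5)/(1 − 0.53) = 10.787.
The smallest integer exceeding 10.787 is 11.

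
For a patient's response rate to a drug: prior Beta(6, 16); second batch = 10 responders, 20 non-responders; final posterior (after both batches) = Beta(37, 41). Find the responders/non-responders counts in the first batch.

Because Beta–binomial updating is additive in the counts, the combined data contributed (α_post−α_prior, β_post−β_prior) successes and failures.
Total across both batches: 37−6=31 responders, 41−16=25 non-responders.
Subtract the second batch: 31−10=21 responders and 25−20=5 non-responders.

21 responders and 5 non-responders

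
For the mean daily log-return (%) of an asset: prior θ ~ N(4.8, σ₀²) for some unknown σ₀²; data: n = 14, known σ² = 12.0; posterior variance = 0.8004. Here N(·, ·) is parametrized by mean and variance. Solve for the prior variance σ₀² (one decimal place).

For the Normal–Normal model with known σ², precisions add: τ_n = τ₀ + n/σ².
So 1/σ₀² = 1/0.8004 − 14/12.0 = 1.249375 − 1.166667 = 0.082708.
Hence σ₀² = 1/0.082708 ≈ 12.1.

σ₀² = 12.1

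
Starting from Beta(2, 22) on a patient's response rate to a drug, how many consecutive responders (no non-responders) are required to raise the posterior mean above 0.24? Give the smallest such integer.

After k responders and 0 non-responders the posterior is Beta(2+k, 22), with mean (2+k)/(2+22+k).
Set (2+k)/(24+k) > 0.24 and solve: k > (0.24·24 − 2)/(1 − 0.24) = 4.947.
The smallest integer exceeding 4.947 is 5, and checking k=5: (7)/(29) = 0.2414 > 0.24.

k = 5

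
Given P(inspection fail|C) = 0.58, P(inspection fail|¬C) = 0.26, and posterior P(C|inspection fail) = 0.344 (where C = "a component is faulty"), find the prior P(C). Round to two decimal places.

P(C) = 0.19

Bayes' rule in odds form gives O(C|E) = O(C)·[P(E|C)/P(E|¬C)], hence O(C) = O(C|E)/LR.
Posterior odds = 0.344/(1−0.344) = 0.5244. LR = 0.58/0.26 = 2.2308.
Prior odds = 0.5244/2.2308 = 0.2351, so P(C) = 0.2351/(1+0.2351) ≈ 0.19.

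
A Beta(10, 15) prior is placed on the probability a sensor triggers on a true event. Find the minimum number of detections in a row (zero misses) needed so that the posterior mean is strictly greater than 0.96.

k = 351

After k detections and 0 misses the posterior is Beta(10+k, 15), with mean (10+k)/(10+15+k).
Set (10+k)/(25+k) > 0.96 and solve: k > (0.96·25 − 10)/(1 − 0.96) = 350.000.
The smallest integer exceeding 350.000 is 351.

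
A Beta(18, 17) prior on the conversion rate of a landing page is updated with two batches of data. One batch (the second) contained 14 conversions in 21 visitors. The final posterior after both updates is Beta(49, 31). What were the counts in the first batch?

Sequential conjugate updates are equivalent to a single update on the pooled data, so total successes = posterior α − prior α and total failures = posterior β − prior β.
Total across both batches: 49−18=31 conversions, 31−17=14 bounces.
Subtract the second batch: 31−14=17 conversions and 14−7=7 bounces.

17 conversions and 7 bounces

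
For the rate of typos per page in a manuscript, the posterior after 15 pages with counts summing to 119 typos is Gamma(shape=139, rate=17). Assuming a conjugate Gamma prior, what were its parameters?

Gamma(shape=20, rate=2)

A Gamma(α, β) prior (rate parametrization) on a Poisson rate with n observations summing to S gives posterior Gamma(α+S, β+n).
So α = 139 − 119 = 20 and β = 17 − 15 = 2.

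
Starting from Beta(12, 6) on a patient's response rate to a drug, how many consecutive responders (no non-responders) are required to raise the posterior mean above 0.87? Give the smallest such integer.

k = 29

After k responders and 0 non-responders the posterior is Beta(12+k, 6), with mean (12+k)/(12+6+k).
Set (12+k)/(18+k) > 0.87 and solve: k > (0.87·18 − 12)/(1 − 0.87) = 28.154.
The smallest integer exceeding 28.154 is 29.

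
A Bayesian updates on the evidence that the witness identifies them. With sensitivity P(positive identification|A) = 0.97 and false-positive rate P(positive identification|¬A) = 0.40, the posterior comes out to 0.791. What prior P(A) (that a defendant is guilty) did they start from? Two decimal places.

In odds form, posterior odds = prior odds × likelihood ratio, so prior odds = posterior odds ÷ LR.
Posterior odds = 0.791/(1−0.791) = 3.7847. LR = 0.97/0.40 = 2.4250.
Prior odds = 3.7847/2.4250 = 1.5607, so P(A) = 1.5607/(1+1.5607) ≈ 0.61.

P(A) = 0.61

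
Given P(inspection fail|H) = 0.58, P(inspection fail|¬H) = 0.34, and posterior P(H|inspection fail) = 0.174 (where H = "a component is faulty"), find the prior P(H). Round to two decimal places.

In odds form, posterior odds = prior odds × likelihood ratio, so prior odds = posterior odds ÷ LR.
Posterior odds = 0.174/(1−0.174) = 0.2107. LR = 0.58/0.34 = 1.7059.
Prior odds = 0.2107/1.7059 = 0.1235, so P(H) = 0.1235/(1+0.1235) ≈ 0.11.

P(H) = 0.11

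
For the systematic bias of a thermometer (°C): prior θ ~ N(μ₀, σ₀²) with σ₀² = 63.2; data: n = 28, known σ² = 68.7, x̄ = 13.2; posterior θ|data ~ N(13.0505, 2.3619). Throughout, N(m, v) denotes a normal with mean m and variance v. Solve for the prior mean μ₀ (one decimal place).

μ₀ = 9.2

With known observation variance, the Normal–Normal posterior has precision τ_n = τ₀ + n/σ² and mean μ_n = (τ₀μ₀ + (n/σ²)x̄)/τ_n.
Here τ₀ = 1/63.2 = 0.015823 and τ_data = 28/68.7 = 0.407569, so τ_n = 0.423392.
Rearranging for μ₀: μ₀ = (μ_n·τ_n − τ_data·x̄)/τ₀ = (13.0505·0.423392 − 0.407569·13.2) / 0.015823 = 0.145566/0.015823 ≈ 9.2.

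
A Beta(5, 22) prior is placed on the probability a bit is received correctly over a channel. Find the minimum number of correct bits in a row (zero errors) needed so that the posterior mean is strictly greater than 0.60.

k = 29

After k correct bits and 0 errors the posterior is Beta(5+k, 22), with mean (5+k)/(5+22+k).
Set (5+k)/(27+k) > 0.60 and solve: k > (0.60·27 − 5)/(1 − 0.60) = 28.000.
The smallest integer exceeding 28.000 is 29, and checking k=29: (34)/(56) = 0.6071 > 0.60.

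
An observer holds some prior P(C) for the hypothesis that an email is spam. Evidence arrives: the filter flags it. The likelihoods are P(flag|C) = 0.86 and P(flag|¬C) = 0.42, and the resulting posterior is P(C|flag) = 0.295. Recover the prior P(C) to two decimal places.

In odds form, posterior odds = prior odds × likelihood ratio, so prior odds = posterior odds ÷ LR.
Posterior odds = 0.295/(1−0.295) = 0.4184. LR = 0.86/0.42 = 2.0476.
Prior odds = 0.4184/2.0476 = 0.2043, so P(C) = 0.2043/(1+0.2043) ≈ 0.17.

P(C) = 0.17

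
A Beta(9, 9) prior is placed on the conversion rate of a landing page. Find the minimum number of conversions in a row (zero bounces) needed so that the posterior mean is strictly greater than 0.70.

k = 13

After k conversions and 0 bounces the posterior is Beta(9+k, 9), with mean (9+k)/(9+9+k).
Set (9+k)/(18+k) > 0.70 and solve: k > (0.70·18 − 9)/(1 − 0.70) = 12.000.
The smallest integer exceeding 12.000 is 13.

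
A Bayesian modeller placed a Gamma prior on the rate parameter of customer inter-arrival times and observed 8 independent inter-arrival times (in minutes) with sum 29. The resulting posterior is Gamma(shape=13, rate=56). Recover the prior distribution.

Gamma(shape=5, rate=27)

Gamma–exponential conjugacy: posterior shape = α + n, posterior rate = β + Σtᵢ.
So α = 13 − 8 = 5 and β = 56 − 29 = 27.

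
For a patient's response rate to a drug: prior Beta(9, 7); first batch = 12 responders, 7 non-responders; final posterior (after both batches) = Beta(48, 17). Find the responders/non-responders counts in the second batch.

27 responders and 3 non-responders

Sequential conjugate updates are equivalent to a single update on the pooled data, so total successes = posterior α − prior α and total failures = posterior β − prior β.
Total across both batches: 48−9=39 responders, 17−7=10 non-responders.
Subtract the first batch: 39−12=27 responders and 10−7=3 non-responders.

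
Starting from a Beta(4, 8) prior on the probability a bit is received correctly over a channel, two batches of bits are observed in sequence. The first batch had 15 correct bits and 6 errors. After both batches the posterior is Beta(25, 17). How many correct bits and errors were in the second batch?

6 correct bits and 3 errors

Sequential conjugate updates are equivalent to a single update on the pooled data, so total successes = posterior α − prior α and total failures = posterior β − prior β.
Total across both batches: 25−4=21 correct bits, 17−8=9 errors.
Subtract the first batch: 21−15=6 correct bits and 9−6=3 errors.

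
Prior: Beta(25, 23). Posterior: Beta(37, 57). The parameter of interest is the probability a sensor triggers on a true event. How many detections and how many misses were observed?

Beta is conjugate to the binomial likelihood: posterior = Beta(α+s, β+f).
Match parameters: s=37−25=12, f=57−23=34.

12 detections and 34 misses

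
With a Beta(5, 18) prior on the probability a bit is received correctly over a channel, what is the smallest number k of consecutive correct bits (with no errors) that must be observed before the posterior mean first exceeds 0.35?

After k correct bits and 0 errors the posterior is Beta(5+k, 18), with mean (5+k)/(5+18+k).
Set (5+k)/(23+k) > 0.35 and solve: k > (0.35·23 − 5)/(1 − 0.35) = 4.692.
The smallest integer exceeding 4.692 is 5, and checking k=5: (10)/(28) = 0.3571 > 0.35.

k = 5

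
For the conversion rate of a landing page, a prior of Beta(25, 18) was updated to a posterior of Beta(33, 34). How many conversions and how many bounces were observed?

8 conversions and 16 bounces

Under Beta–binomial conjugacy the posterior parameters are (α+s, β+f).
Match parameters: s=33−25=8, f=34−18=16.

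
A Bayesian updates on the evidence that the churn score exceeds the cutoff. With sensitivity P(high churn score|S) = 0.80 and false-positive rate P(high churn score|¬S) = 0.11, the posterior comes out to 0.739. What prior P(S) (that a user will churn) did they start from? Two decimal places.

P(S) = 0.28

Bayes' rule in odds form gives O(S|E) = O(S)·[P(E|S)/P(E|¬S)], hence O(S) = O(S|E)/LR.
Posterior odds = 0.739/(1−0.739) = 2.8314. LR = 0.80/0.11 = 7.2727.
Prior odds = 2.8314/7.2727 = 0.3893, so P(S) = 0.3893/(1+0.3893) ≈ 0.28.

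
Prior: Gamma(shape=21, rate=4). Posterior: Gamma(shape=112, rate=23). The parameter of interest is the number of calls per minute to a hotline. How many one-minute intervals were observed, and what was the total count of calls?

A Gamma(α, β) prior (rate parametrization) on a Poisson rate with n observations summing to S gives posterior Gamma(α+S, β+n).
Matching: Σxᵢ = 112 − 21 = 91 and n = 23 − 4 = 19.

n = 19 one-minute intervals with total 91 calls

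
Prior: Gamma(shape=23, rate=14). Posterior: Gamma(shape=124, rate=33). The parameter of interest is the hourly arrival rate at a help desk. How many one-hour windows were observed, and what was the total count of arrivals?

A Gamma(α, β) prior (rate parametrization) on a Poisson rate with n observations summing to S gives posterior Gamma(α+S, β+n).
Matching: Σxᵢ = 124 − 23 = 101 and n = 33 − 14 = 19.

n = 19 one-hour windows with total 101 arrivals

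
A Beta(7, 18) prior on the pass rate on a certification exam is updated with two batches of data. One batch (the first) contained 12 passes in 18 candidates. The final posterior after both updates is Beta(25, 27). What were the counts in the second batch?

6 passes and 3 failures

Because Beta–binomial updating is additive in the counts, the combined data contributed (α_post−α_prior, β_post−β_prior) successes and failures.
Total across both batches: 25−7=18 passes, 27−18=9 failures.
Subtract the first batch: 18−12=6 passes and 9−6=3 failures.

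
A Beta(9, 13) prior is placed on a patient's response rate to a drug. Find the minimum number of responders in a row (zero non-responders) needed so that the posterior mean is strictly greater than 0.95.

k = 239

After k responders and 0 non-responders the posterior is Beta(9+k, 13), with mean (9+k)/(9+13+k).
Set (9+k)/(22+k) > 0.95 and solve: k > (0.95·22 − 9)/(1 − 0.95) = 238.000.
The smallest integer exceeding 238.000 is 239.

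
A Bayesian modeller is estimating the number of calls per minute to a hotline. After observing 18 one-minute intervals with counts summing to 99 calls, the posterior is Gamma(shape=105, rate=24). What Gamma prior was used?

Gamma–Poisson conjugacy: posterior shape = α + Σxᵢ, posterior rate = β + n.
So α = 105 − 99 = 6 and β = 24 − 18 = 6.

Gamma(shape=6, rate=6)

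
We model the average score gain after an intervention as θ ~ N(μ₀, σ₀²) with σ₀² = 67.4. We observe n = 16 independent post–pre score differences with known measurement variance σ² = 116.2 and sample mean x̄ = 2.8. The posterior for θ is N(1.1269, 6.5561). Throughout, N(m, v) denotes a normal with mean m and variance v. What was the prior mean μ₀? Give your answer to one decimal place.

With known observation variance, the Normal–Normal posterior has precision τ_n = τ₀ + n/σ² and mean μ_n = (τ₀μ₀ + (n/σ²)x̄)/τ_n.
Here τ₀ = 1/67.4 = 0.014837 and τ_data = 16/116.2 = 0.137694, so τ_n = 0.152531.
Rearranging for μ₀: μ₀ = (μ_n·τ_n − τ_data·x̄)/τ₀ = (1.1269·0.152531 − 0.137694·2.8) / 0.014837 = -0.213656/0.014837 ≈ -14.4.

μ₀ = -14.4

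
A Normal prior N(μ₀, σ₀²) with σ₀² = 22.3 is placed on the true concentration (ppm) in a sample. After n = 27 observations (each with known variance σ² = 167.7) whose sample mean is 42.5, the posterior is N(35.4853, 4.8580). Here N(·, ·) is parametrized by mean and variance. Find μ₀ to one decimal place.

μ₀ = 10.3

The posterior mean is a precision-weighted average: μ_n = (τ₀μ₀ + τ_data·x̄)/(τ₀+τ_data), with τ₀=1/σ₀² and τ_data=n/σ².
Here τ₀ = 1/22.3 = 0.044843 and τ_data = 27/167.7 = 0.161002, so τ_n = 0.205845.
Rearranging for μ₀: μ₀ = (μ_n·τ_n − τ_data·x̄)/τ₀ = (35.4853·0.205845 − 0.161002·42.5) / 0.044843 = 0.461887/0.044843 ≈ 10.3.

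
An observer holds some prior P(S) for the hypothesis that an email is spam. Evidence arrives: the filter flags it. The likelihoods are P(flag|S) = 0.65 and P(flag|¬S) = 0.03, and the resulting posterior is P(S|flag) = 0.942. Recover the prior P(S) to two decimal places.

Bayes' rule in odds form gives O(S|E) = O(S)·[P(E|S)/P(E|¬S)], hence O(S) = O(S|E)/LR.
Posterior odds = 0.942/(1−0.942) = 16.2414. LR = 0.65/0.03 = 21.6667.
Prior odds = 16.2414/21.6667 = 0.7496, so P(S) = 0.7496/(1+0.7496) ≈ 0.43.

P(S) = 0.43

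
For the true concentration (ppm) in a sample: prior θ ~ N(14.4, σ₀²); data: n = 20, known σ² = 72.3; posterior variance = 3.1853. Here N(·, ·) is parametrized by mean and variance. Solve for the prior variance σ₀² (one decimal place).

σ₀² = 26.8

Posterior precision equals prior precision plus data precision: 1/σ_n² = 1/σ₀² + n/σ².
So 1/σ₀² = 1/3.1853 − 20/72.3 = 0.313942 − 0.276625 = 0.037317.
Hence σ₀² = 1/0.037317 ≈ 26.8.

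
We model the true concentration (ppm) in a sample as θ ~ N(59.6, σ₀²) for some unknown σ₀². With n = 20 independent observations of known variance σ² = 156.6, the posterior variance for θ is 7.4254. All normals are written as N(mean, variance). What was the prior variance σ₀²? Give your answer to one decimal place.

For the Normal–Normal model with known σ², precisions add: τ_n = τ₀ + n/σ².
So 1/σ₀² = 1/7.4254 − 20/156.6 = 0.134673 − 0.127714 = 0.006959.
Hence σ₀² = 1/0.006959 ≈ 143.7.

σ₀² = 143.7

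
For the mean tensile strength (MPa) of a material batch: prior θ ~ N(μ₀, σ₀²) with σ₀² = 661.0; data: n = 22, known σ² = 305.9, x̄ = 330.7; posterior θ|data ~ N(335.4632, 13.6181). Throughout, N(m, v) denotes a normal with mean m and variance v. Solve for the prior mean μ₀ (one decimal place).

The posterior mean is a precision-weighted average: μ_n = (τ₀μ₀ + τ_data·x̄)/(τ₀+τ_data), with τ₀=1/σ₀² and τ_data=n/σ².
Here τ₀ = 1/661.0 = 0.001513 and τ_data = 22/305.9 = 0.071919, so τ_n = 0.073432.
Rearranging for μ₀: μ₀ = (μ_n·τ_n − τ_data·x̄)/τ₀ = (335.4632·0.073432 − 0.071919·330.7) / 0.001513 = 0.850120/0.001513 ≈ 561.9.

μ₀ = 561.9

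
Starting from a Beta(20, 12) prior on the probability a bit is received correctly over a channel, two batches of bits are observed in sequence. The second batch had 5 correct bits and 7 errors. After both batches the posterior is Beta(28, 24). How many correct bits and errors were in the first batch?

Sequential conjugate updates are equivalent to a single update on the pooled data, so total successes = posterior α − prior α and total failures = posterior β − prior β.
Total across both batches: 28−20=8 correct bits, 24−12=12 errors.
Subtract the second batch: 8−5=3 correct bits and 12−7=5 errors.

3 correct bits and 5 errors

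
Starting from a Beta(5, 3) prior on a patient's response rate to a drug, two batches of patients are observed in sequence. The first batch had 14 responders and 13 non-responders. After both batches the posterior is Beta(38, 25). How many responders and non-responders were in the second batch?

Because Beta–binomial updating is additive in the counts, the combined data contributed (α_post−α_prior, β_post−β_prior) successes and failures.
Total across both batches: 38−5=33 responders, 25−3=22 non-responders.
Subtract the first batch: 33−14=19 responders and 22−13=9 non-responders.

19 responders and 9 non-responders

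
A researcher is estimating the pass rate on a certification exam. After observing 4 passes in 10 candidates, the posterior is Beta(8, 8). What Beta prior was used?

Beta is conjugate to the binomial likelihood: posterior = Beta(α+s, β+f).
Subtract the data counts: 8−4=4, 8−6=2.

Beta(4, 2)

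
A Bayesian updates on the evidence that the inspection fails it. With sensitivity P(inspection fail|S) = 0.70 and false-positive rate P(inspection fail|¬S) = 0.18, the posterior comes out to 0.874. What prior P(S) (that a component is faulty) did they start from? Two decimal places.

P(S) = 0.64

Bayes' rule in odds form gives O(S|E) = O(S)·[P(E|S)/P(E|¬S)], hence O(S) = O(S|E)/LR.
Posterior odds = 0.874/(1−0.874) = 6.9365. LR = 0.70/0.18 = 3.8889.
Prior odds = 6.9365/3.8889 = 1.7837, so P(S) = 1.7837/(1+1.7837) ≈ 0.64.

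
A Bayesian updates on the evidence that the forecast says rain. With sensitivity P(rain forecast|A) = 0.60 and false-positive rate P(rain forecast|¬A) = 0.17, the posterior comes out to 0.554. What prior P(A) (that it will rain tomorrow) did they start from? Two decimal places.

Bayes' rule in odds form gives O(A|E) = O(A)·[P(E|A)/P(E|¬A)], hence O(A) = O(A|E)/LR.
Posterior odds = 0.554/(1−0.554) = 1.2422. LR = 0.60/0.17 = 3.5294.
Prior odds = 1.2422/3.5294 = 0.3520, so P(A) = 0.3520/(1+0.3520) ≈ 0.26.

P(A) = 0.26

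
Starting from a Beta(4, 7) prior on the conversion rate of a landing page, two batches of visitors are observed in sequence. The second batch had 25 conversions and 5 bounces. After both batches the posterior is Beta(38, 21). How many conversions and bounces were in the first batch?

9 conversions and 9 bounces

Because Beta–binomial updating is additive in the counts, the combined data contributed (α_post−α_prior, β_post−β_prior) successes and failures.
Total across both batches: 38−4=34 conversions, 21−7=14 bounces.
Subtract the second batch: 34−25=9 conversions and 14−5=9 bounces.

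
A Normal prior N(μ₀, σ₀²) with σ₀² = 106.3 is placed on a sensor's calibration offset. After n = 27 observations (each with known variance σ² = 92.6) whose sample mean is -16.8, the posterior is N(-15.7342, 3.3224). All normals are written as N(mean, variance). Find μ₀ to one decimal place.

With known observation variance, the Normal–Normal posterior has precision τ_n = τ₀ + n/σ² and mean μ_n = (τ₀μ₀ + (n/σ²)x̄)/τ_n.
Here τ₀ = 1/106.3 = 0.009407 and τ_data = 27/92.6 = 0.291577, so τ_n = 0.300984.
Rearranging for μ₀: μ₀ = (μ_n·τ_n − τ_data·x̄)/τ₀ = (-15.7342·0.300984 − 0.291577·-16.8) / 0.009407 = 0.162751/0.009407 ≈ 17.3.

μ₀ = 17.3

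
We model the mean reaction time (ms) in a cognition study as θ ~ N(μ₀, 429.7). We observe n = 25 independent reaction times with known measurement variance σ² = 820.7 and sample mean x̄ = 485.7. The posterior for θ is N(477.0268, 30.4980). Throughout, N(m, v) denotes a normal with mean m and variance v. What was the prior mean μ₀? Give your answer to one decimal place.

The posterior mean is a precision-weighted average: μ_n = (τ₀μ₀ + τ_data·x̄)/(τ₀+τ_data), with τ₀=1/σ₀² and τ_data=n/σ².
Here τ₀ = 1/429.7 = 0.002327 and τ_data = 25/820.7 = 0.030462, so τ_n = 0.032789.
Rearranging for μ₀: μ₀ = (μ_n·τ_n − τ_data·x̄)/τ₀ = (477.0268·0.032789 − 0.030462·485.7) / 0.002327 = 0.845838/0.002327 ≈ 363.5.

μ₀ = 363.5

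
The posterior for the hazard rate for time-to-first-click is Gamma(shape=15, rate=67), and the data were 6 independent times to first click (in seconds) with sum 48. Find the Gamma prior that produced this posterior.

For an exponential likelihood with a Gamma(α, β) prior on the rate, n observations with total T give posterior Gamma(α+n, β+T).
So α = 15 − 6 = 9 and β = 67 − 48 = 19.

Gamma(shape=9, rate=19)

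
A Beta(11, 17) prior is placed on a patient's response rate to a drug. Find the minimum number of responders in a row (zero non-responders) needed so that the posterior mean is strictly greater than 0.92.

After k responders and 0 non-responders the posterior is Beta(11+k, 17), with mean (11+k)/(11+17+k).
Set (11+k)/(28+k) > 0.92 and solve: k > (0.92·28 − 11)/(1 − 0.92) = 184.500.
The smallest integer exceeding 184.500 is 185, and checking k=185: (196)/(213) = 0.9202 > 0.92.

k = 185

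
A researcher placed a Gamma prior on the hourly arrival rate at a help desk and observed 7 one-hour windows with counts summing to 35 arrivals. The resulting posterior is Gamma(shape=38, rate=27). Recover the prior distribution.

Gamma(shape=3, rate=20)

A Gamma(α, β) prior (rate parametrization) on a Poisson rate with n observations summing to S gives posterior Gamma(α+S, β+n).
So α = 38 − 35 = 3 and β = 27 − 7 = 20.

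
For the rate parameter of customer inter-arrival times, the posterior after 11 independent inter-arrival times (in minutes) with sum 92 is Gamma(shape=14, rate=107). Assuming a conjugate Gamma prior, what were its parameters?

Gamma(shape=3, rate=15)

For an exponential likelihood with a Gamma(α, β) prior on the rate, n observations with total T give posterior Gamma(α+n, β+T).
So α = 14 − 11 = 3 and β = 107 − 92 = 15.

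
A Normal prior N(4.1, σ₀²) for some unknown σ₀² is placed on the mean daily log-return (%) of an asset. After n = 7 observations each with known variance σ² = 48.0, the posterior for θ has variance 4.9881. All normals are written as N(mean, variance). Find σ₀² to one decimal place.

σ₀² = 18.3

For the Normal–Normal model with known σ², precisions add: τ_n = τ₀ + n/σ².
So 1/σ₀² = 1/4.9881 − 7/48.0 = 0.200477 − 0.145833 = 0.054644.
Hence σ₀² = 1/0.054644 ≈ 18.3.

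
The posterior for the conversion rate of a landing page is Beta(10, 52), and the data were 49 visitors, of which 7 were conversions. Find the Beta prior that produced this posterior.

Under Beta–binomial conjugacy the posterior parameters are (a+s, b+f).
So a = 10 − 7 = 3 and b = 52 − 42 = 10.

Beta(3, 10)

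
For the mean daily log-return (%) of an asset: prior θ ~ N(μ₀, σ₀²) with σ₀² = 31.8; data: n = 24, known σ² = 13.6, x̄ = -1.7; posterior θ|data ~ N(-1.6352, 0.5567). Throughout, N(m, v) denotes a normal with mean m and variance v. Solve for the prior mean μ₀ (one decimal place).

The posterior mean is a precision-weighted average: μ_n = (τ₀μ₀ + τ_data·x̄)/(τ₀+τ_data), with τ₀=1/σ₀² and τ_data=n/σ².
Here τ₀ = 1/31.8 = 0.031447 and τ_data = 24/13.6 = 1.764706, so τ_n = 1.796153.
Rearranging for μ₀: μ₀ = (μ_n·τ_n − τ_data·x̄)/τ₀ = (-1.6352·1.796153 − 1.764706·-1.7) / 0.031447 = 0.062931/0.031447 ≈ 2.0.

μ₀ = 2.0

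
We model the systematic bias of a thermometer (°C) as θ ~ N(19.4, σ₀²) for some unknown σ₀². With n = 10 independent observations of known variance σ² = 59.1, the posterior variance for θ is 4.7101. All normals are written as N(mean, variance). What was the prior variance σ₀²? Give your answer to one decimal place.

For the Normal–Normal model with known σ², precisions add: τ_n = τ₀ + n/σ².
So 1/σ₀² = 1/4.7101 − 10/59.1 = 0.212310 − 0.169205 = 0.043105.
Hence σ₀² = 1/0.043105 ≈ 23.2.

σ₀² = 23.2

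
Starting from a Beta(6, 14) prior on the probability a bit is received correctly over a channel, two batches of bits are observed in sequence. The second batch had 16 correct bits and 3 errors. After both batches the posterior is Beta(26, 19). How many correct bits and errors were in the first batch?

4 correct bits and 2 errors

Because Beta–binomial updating is additive in the counts, the combined data contributed (α_post−α_prior, β_post−β_prior) successes and failures.
Total across both batches: 26−6=20 correct bits, 19−14=5 errors.
Subtract the second batch: 20−16=4 correct bits and 5−3=2 errors.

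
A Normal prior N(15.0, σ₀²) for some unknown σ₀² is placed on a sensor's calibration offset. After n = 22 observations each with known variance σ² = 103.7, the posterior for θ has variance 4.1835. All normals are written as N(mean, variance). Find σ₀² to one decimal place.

Posterior precision equals prior precision plus data precision: 1/σ_n² = 1/σ₀² + n/σ².
So 1/σ₀² = 1/4.1835 − 22/103.7 = 0.239034 − 0.212150 = 0.026884.
Hence σ₀² = 1/0.026884 ≈ 37.2.

σ₀² = 37.2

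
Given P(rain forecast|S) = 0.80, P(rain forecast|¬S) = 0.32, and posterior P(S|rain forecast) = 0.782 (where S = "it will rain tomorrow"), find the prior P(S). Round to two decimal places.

P(S) = 0.59

Bayes' rule in odds form gives O(S|E) = O(S)·[P(E|S)/P(E|¬S)], hence O(S) = O(S|E)/LR.
Posterior odds = 0.782/(1−0.782) = 3.5872. LR = 0.80/0.32 = 2.5000.
Prior odds = 3.5872/2.5000 = 1.4349, so P(S) = 1.4349/(1+1.4349) ≈ 0.59.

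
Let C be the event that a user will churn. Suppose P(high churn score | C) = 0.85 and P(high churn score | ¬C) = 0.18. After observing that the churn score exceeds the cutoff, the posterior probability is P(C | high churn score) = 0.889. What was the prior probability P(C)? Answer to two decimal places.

P(C) = 0.63

In odds form, posterior odds = prior odds × likelihood ratio, so prior odds = posterior odds ÷ LR.
Posterior odds = 0.889/(1−0.889) = 8.0090. LR = 0.85/0.18 = 4.7222.
Prior odds = 8.0090/4.7222 = 1.6960, so P(C) = 1.6960/(1+1.6960) ≈ 0.63.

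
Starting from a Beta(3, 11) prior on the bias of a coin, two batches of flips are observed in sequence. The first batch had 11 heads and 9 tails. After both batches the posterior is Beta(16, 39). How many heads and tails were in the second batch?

2 heads and 19 tails

Sequential conjugate updates are equivalent to a single update on the pooled data, so total successes = posterior α − prior α and total failures = posterior β − prior β.
Total across both batches: 16−3=13 heads, 39−11=28 tails.
Subtract the first batch: 13−11=2 heads and 28−9=19 tails.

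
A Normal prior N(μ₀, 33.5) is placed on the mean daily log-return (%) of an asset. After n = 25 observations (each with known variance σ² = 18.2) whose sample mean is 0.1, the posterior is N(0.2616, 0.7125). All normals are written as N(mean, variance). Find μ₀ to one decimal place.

With known observation variance, the Normal–Normal posterior has precision τ_n = τ₀ + n/σ² and mean μ_n = (τ₀μ₀ + (n/σ²)x̄)/τ_n.
Here τ₀ = 1/33.5 = 0.029851 and τ_data = 25/18.2 = 1.373626, so τ_n = 1.403477.
Rearranging for μ₀: μ₀ = (μ_n·τ_n − τ_data·x̄)/τ₀ = (0.2616·1.403477 − 1.373626·0.1) / 0.029851 = 0.229787/0.029851 ≈ 7.7.

μ₀ = 7.7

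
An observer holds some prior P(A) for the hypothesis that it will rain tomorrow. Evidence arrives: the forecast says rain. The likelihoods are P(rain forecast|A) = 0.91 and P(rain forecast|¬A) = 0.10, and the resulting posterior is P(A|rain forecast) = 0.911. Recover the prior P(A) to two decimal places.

P(A) = 0.53

Bayes' rule in odds form gives O(A|E) = O(A)·[P(E|A)/P(E|¬A)], hence O(A) = O(A|E)/LR.
Posterior odds = 0.911/(1−0.911) = 10.2360. LR = 0.91/0.10 = 9.1000.
Prior odds = 10.2360/9.1000 = 1.1248, so P(A) = 1.1248/(1+1.1248) ≈ 0.53.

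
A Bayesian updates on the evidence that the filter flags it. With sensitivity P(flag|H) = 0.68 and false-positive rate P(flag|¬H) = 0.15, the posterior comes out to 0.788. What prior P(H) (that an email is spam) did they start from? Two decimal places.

Bayes' rule in odds form gives O(H|E) = O(H)·[P(E|H)/P(E|¬H)], hence O(H) = O(H|E)/LR.
Posterior odds = 0.788/(1−0.788) = 3.7170. LR = 0.68/0.15 = 4.5333.
Prior odds = 3.7170/4.5333 = 0.8199, so P(H) = 0.8199/(1+0.8199) ≈ 0.45.

P(H) = 0.45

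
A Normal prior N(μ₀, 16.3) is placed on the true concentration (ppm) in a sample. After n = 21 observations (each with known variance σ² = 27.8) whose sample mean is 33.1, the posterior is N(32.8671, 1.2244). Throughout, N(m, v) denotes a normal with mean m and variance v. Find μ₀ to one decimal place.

With known observation variance, the Normal–Normal posterior has precision τ_n = τ₀ + n/σ² and mean μ_n = (τ₀μ₀ + (n/σ²)x̄)/τ_n.
Here τ₀ = 1/16.3 = 0.061350 and τ_data = 21/27.8 = 0.755396, so τ_n = 0.816746.
Rearranging for μ₀: μ₀ = (μ_n·τ_n − τ_data·x̄)/τ₀ = (32.8671·0.816746 − 0.755396·33.1) / 0.061350 = 1.840465/0.061350 ≈ 30.0.

μ₀ = 30.0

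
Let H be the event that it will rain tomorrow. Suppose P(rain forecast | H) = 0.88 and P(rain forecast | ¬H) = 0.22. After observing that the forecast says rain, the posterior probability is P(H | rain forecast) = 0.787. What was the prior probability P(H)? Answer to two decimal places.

In odds form, posterior odds = prior odds × likelihood ratio, so prior odds = posterior odds ÷ LR.
Posterior odds = 0.787/(1−0.787) = 3.6948. LR = 0.88/0.22 = 4.0000.
Prior odds = 3.6948/4.0000 = 0.9237, so P(H) = 0.9237/(1+0.9237) ≈ 0.48.

P(H) = 0.48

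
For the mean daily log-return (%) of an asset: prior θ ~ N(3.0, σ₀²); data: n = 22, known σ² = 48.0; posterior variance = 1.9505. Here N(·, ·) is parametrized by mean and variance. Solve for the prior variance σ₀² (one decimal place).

Posterior precision equals prior precision plus data precision: 1/σ_n² = 1/σ₀² + n/σ².
So 1/σ₀² = 1/1.9505 − 22/48.0 = 0.512689 − 0.458333 = 0.054356.
Hence σ₀² = 1/0.054356 ≈ 18.4.

σ₀² = 18.4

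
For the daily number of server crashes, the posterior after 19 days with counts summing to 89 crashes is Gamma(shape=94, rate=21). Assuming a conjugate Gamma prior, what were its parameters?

Gamma(shape=5, rate=2)

Gamma–Poisson conjugacy: posterior shape = α + Σxᵢ, posterior rate = β + n.
So α = 94 − 89 = 5 and β = 21 − 19 = 2.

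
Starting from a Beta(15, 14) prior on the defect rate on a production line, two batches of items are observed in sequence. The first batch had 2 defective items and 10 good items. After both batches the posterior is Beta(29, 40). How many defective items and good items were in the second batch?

Because Beta–binomial updating is additive in the counts, the combined data contributed (α_post−α_prior, β_post−β_prior) successes and failures.
Total across both batches: 29−15=14 defective items, 40−14=26 good items.
Subtract the first batch: 14−2=12 defective items and 26−10=16 good items.

12 defective items and 16 good items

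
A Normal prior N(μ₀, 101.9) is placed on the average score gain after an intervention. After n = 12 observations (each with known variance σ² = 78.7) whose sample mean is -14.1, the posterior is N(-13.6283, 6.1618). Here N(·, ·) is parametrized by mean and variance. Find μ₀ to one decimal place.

μ₀ = -6.3

The posterior mean is a precision-weighted average: μ_n = (τ₀μ₀ + τ_data·x̄)/(τ₀+τ_data), with τ₀=1/σ₀² and τ_data=n/σ².
Here τ₀ = 1/101.9 = 0.009814 and τ_data = 12/78.7 = 0.152478, so τ_n = 0.162292.
Rearranging for μ₀: μ₀ = (μ_n·τ_n − τ_data·x̄)/τ₀ = (-13.6283·0.162292 − 0.152478·-14.1) / 0.009814 = -0.061824/0.009814 ≈ -6.3.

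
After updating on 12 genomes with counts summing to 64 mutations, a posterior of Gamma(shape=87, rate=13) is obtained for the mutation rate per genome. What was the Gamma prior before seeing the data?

Gamma(shape=23, rate=1)

A Gamma(α, β) prior (rate parametrization) on a Poisson rate with n observations summing to S gives posterior Gamma(α+S, β+n).
So α = 87 − 64 = 23 and β = 13 − 12 = 1.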